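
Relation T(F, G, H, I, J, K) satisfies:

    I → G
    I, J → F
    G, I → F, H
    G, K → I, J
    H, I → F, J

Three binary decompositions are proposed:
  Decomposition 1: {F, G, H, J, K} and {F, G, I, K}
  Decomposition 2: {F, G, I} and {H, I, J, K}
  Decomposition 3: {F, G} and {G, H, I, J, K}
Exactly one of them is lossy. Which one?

Decomposition 3

Decomposition 1: common = {F, G, K}, closure = {F, G, H, I, J, K} → lossless.
Decomposition 2: common = {I}, closure = {F, G, H, I, J} → lossless.
Decomposition 3: common = {G}, closure = {G} → lossy.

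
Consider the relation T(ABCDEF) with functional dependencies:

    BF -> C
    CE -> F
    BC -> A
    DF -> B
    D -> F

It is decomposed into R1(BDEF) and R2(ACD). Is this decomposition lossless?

Yes

Common attributes: R1 ∩ R2 = {D}.
Closure of {D}: D → F applies, adding F; DF → B applies, adding B; BF → C applies, adding C; BC → A applies, adding A. So (D)⁺ = {ABCDF}.
This closure contains every attribute of R2, so R1 ∩ R2 → R2. The join is lossless.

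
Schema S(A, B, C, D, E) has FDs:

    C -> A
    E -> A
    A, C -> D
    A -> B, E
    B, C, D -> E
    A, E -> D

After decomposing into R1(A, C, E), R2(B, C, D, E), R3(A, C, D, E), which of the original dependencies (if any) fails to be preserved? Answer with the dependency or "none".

none

C → A lies within R1.
E → A lies within R1.
A, C → D lies within R3.
A → B, E: restricted closure across fragments reaches B, E.
B, C, D → E lies within R2.
A, E → D lies within R3.
Every dependency is enforceable on the fragments, so the decomposition is dependency-preserving.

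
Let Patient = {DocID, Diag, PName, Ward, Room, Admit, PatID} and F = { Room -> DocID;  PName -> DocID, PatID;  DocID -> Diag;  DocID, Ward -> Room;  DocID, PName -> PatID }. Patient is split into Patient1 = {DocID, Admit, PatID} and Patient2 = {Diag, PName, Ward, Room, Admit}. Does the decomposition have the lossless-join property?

No

Common attributes: Patient1 ∩ Patient2 = {Admit}.
No dependency enlarges {Admit}, so (Admit)⁺ = {Admit}.
The closure contains neither all of Patient1 = {DocID, Admit, PatID} nor all of Patient2 = {Diag, PName, Ward, Room, Admit}, so the common attributes are not a superkey of either fragment. The join is lossy.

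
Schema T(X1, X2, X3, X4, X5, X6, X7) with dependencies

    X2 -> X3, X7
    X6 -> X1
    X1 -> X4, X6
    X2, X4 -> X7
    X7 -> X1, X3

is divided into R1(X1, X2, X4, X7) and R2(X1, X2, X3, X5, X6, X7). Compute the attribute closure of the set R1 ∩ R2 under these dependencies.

X1, X2, X3, X4, X6, X7

R1 ∩ R2 = {X1, X2, X7}.
X2 → X3, X7 applies, adding X3
X1 → X4, X6 applies, adding X4, X6
Closure: {X1, X2, X3, X4, X6, X7}.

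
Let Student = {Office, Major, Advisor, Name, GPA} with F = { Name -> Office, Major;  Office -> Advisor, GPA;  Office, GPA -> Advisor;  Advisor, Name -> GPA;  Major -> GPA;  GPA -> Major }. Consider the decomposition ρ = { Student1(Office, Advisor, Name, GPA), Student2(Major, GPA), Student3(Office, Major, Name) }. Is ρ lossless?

Chase test. Columns are Office, Major, Advisor, Name, GPA; row i has aⱼ where attribute j ∈ Studenti, else bᵢⱼ.
Initial tableau (one row per fragment):
  row 1: a1 b12 a3 a4 a5
  row 2: b21 a2 b23 b24 a5
  row 3: a1 a2 b33 a4 b35
Rows 1 and 3 agree on Name; apply Name→Office, Major and equate their Office, Major entries.
Rows 1 and 3 agree on Office; apply Office→Advisor, GPA and equate their Advisor, GPA entries.
Row 1 is now all distinguished symbols — the join is lossless.

Yes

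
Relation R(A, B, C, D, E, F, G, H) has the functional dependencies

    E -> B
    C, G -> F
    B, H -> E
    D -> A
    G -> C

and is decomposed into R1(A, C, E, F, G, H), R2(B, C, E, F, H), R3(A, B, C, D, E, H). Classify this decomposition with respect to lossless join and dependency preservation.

lossy but dependency-preserving

Lossless test (chase): Rows 1 and 2 agree on E; apply E→B and equate their B entries. No row becomes fully distinguished — the join is lossy.
Dependency preservation: every FD's attributes lie within a single fragment, so each can be enforced locally — preserved.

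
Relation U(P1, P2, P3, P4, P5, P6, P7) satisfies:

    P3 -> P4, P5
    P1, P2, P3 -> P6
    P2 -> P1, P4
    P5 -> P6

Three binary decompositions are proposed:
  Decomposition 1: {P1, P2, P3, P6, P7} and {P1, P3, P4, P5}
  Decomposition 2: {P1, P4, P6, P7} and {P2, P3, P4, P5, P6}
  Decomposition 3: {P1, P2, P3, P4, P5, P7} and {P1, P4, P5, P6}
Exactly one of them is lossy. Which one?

Decomposition 1: common = {P1, P3}, closure = {P1, P3, P4, P5, P6} → lossless.
Decomposition 2: common = {P4, P6}, closure = {P4, P6} → lossy.
Decomposition 3: common = {P1, P4, P5}, closure = {P1, P4, P5, P6} → lossless.

Decomposition 2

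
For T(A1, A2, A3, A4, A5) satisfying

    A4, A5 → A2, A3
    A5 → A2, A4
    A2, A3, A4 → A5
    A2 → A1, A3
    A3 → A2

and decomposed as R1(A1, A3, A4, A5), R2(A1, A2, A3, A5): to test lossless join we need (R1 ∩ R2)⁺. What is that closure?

R1 ∩ R2 = {A1, A3, A5}.
A5 → A2, A4 applies, adding A2, A4
Closure: {A1, A2, A3, A4, A5}.

A1, A2, A3, A4, A5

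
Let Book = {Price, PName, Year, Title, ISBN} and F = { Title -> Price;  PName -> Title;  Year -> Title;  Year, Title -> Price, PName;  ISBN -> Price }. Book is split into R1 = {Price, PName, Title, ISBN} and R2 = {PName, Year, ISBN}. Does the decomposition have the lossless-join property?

Common attributes: R1 ∩ R2 = {PName, ISBN}.
Closure of {PName, ISBN}: PName → Title applies, adding Title; ISBN → Price applies, adding Price. So (PName, ISBN)⁺ = {Price, PName, Title, ISBN}.
This closure contains every attribute of R1, so R1 ∩ R2 → R1. The join is lossless.

Yes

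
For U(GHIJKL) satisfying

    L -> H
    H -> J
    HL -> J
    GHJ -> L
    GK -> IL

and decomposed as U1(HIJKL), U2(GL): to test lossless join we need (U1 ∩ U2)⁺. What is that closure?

HJL

U1 ∩ U2 = {L}.
L → H applies, adding H
H → J applies, adding J
Closure: {HJL}.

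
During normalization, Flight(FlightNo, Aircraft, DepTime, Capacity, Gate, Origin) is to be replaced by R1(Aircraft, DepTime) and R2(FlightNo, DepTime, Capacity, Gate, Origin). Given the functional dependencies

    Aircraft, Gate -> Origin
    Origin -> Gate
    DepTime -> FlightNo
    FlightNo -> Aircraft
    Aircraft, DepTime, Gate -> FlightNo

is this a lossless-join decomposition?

Yes

Common attributes: R1 ∩ R2 = {DepTime}.
Closure of {DepTime}: DepTime → FlightNo applies, adding FlightNo; FlightNo → Aircraft applies, adding Aircraft. So (DepTime)⁺ = {FlightNo, Aircraft, DepTime}.
This closure contains every attribute of R1, so R1 ∩ R2 → R1. The join is lossless.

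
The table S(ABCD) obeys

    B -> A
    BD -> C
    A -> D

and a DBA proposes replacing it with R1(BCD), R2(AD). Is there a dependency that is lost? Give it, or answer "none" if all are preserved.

Check B → A: no single fragment contains all of {AB}, and the restricted closure of {B} across the fragments never reaches {A}.
BD → C is preserved.
A → D is preserved.

B -> A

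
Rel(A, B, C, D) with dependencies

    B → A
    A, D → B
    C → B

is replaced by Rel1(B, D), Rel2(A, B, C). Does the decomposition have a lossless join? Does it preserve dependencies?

lossy and not dependency-preserving

Lossless test: (B)⁺ = {A, B}, which is a superkey of neither fragment — lossy.
Dependency preservation: the restricted closure of {A, D} across the fragments never reaches {B}, so A, D → B cannot be enforced without a join — not preserved.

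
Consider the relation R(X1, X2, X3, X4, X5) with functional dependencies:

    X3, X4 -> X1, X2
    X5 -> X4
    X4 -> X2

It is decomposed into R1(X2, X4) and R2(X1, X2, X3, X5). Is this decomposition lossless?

Common attributes: R1 ∩ R2 = {X2}.
No dependency enlarges {X2}, so (X2)⁺ = {X2}.
The closure contains neither all of R1 = {X2, X4} nor all of R2 = {X1, X2, X3, X5}, so the common attributes are not a superkey of either fragment. The join is lossy.

No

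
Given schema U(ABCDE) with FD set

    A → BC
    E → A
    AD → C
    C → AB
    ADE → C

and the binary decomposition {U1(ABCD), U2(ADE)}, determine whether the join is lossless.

Common attributes: U1 ∩ U2 = {AD}.
Closure of {AD}: A → BC applies, adding BC. So (AD)⁺ = {ABCD}.
This closure contains every attribute of U1, so U1 ∩ U2 → U1. The join is lossless.

Yes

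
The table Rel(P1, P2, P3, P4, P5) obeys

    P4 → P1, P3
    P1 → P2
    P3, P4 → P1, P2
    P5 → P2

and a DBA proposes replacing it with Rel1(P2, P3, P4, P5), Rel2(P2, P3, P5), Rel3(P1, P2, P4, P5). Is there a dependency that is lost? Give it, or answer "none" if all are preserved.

P4 → P1, P3: restricted closure across fragments reaches P1, P3.
P1 → P2 lies within Rel3.
P3, P4 → P1, P2: restricted closure across fragments reaches P1, P2.
P5 → P2 lies within Rel1.
Every dependency is enforceable on the fragments, so the decomposition is dependency-preserving.

none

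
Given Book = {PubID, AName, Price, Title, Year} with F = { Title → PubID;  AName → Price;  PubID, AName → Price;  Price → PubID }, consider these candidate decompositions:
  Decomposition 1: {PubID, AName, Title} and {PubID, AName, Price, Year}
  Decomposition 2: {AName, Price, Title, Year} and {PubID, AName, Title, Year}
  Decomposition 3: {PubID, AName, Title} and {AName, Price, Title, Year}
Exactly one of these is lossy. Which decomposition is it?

Decomposition 1

Decomposition 1: common = {PubID, AName}, closure = {PubID, AName, Price} → lossy.
Decomposition 2: common = {AName, Title, Year}, closure = {PubID, AName, Price, Title, Year} → lossless.
Decomposition 3: common = {AName, Title}, closure = {PubID, AName, Price, Title} → lossless.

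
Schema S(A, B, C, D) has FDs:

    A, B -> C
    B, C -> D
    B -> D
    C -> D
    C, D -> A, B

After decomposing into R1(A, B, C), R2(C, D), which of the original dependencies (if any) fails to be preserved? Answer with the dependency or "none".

B -> D

Check B → D: no single fragment contains all of {B, D}, and the restricted closure of {B} across the fragments never reaches {D}.
A, B → C is preserved.
B, C → D is preserved.
C → D is preserved.
C, D → A, B is preserved.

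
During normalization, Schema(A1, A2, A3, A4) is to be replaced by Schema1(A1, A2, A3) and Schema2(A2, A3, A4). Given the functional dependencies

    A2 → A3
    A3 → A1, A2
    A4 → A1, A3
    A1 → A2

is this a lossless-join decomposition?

Yes

Common attributes: Schema1 ∩ Schema2 = {A2, A3}.
Closure of {A2, A3}: A3 → A1, A2 applies, adding A1. So (A2, A3)⁺ = {A1, A2, A3}.
This closure contains every attribute of Schema1, so Schema1 ∩ Schema2 → Schema1. The join is lossless.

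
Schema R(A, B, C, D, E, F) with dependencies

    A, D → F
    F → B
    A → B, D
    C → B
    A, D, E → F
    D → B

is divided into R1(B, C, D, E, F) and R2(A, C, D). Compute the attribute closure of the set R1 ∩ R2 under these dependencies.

R1 ∩ R2 = {C, D}.
C → B applies, adding B
Closure: {B, C, D}.

B, C, D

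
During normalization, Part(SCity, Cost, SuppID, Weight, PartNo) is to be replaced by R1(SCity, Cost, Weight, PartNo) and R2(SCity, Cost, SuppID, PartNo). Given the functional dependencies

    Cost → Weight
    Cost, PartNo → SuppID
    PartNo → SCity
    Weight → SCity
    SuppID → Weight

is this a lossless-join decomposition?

Yes

Common attributes: R1 ∩ R2 = {SCity, Cost, PartNo}.
Closure of {SCity, Cost, PartNo}: Cost → Weight applies, adding Weight; Cost, PartNo → SuppID applies, adding SuppID. So (SCity, Cost, PartNo)⁺ = {SCity, Cost, SuppID, Weight, PartNo}.
This closure contains every attribute of R1, so R1 ∩ R2 → R1. The join is lossless.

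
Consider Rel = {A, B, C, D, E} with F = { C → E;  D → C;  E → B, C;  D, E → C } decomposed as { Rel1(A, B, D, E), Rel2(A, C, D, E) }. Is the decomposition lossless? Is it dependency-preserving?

Lossless test: (A, D, E)⁺ = {A, B, C, D, E}, which contains all of one fragment — lossless.
Dependency preservation: E → B, C is not contained in any single fragment, but the restricted closure of its left-hand side across the fragments still reaches the right-hand side; the remaining FDs each lie inside some fragment. All dependencies are preserved.

lossless and dependency-preserving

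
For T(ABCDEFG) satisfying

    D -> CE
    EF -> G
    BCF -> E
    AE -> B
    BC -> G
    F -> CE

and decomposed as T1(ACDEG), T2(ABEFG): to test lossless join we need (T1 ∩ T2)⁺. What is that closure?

T1 ∩ T2 = {AEG}.
AE → B applies, adding B
Closure: {ABEG}.

ABEG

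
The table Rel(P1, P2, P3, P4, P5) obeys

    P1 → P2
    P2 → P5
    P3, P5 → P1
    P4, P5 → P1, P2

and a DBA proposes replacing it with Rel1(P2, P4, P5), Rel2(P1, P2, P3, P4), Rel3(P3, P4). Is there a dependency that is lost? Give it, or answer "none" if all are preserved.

P3, P5 → P1

Check P3, P5 → P1: no single fragment contains all of {P1, P3, P5}, and the restricted closure of {P3, P5} across the fragments never reaches {P1}.
P1 → P2 is preserved.
P2 → P5 is preserved.
P4, P5 → P1, P2 is preserved.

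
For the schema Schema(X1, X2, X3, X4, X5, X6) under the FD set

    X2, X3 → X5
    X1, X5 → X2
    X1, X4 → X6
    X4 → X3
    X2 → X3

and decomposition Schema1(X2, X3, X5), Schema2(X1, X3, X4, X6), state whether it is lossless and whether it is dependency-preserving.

lossy and not dependency-preserving

Lossless test: (X3)⁺ = {X3}, which is a superkey of neither fragment — lossy.
Dependency preservation: the restricted closure of {X1, X5} across the fragments never reaches {X2}, so X1, X5 → X2 cannot be enforced without a join — not preserved.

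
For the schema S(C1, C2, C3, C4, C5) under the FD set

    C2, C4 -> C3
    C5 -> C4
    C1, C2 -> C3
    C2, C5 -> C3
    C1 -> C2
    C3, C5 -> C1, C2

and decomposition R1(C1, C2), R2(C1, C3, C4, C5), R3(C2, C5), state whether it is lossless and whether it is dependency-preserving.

Lossless test (chase): Rows 2 and 3 agree on C5; apply C5→C4 and equate their C4 entries. Rows 1 and 2 agree on C1; apply C1→C2 and equate their C2 entries. Rows 2 and 3 agree on C2, C4; apply C2, C4→C3 and equate their C3 entries. Rows 1 and 2 agree on C1, C2; apply C1, C2→C3 and equate their C3 entries. Rows 2 and 3 agree on C3, C5; apply C3, C5→C1, C2 and equate their C1, C2 entries. Row 2 is now all distinguished symbols — the join is lossless.
Dependency preservation: the restricted closure of {C2, C4} across the fragments never reaches {C3}, so C2, C4 → C3 cannot be enforced without a join — not preserved.

lossless but not dependency-preserving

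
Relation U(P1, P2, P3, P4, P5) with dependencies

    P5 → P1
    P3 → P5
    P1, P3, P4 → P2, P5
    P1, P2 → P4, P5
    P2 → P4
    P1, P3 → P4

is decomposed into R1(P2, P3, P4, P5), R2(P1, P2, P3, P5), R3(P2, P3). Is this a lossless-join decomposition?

Chase test. Columns are P1, P2, P3, P4, P5; row i has aⱼ where attribute j ∈ Ri, else bᵢⱼ.
Initial tableau (one row per fragment):
  row 1: b11 a2 a3 a4 a5
  row 2: a1 a2 a3 b24 a5
  row 3: b31 a2 a3 b34 b35
Rows 1 and 2 agree on P5; apply P5→P1 and equate their P1 entries.
Rows 1 and 3 agree on P3; apply P3→P5 and equate their P5 entries.
Rows 1 and 2 agree on P1, P2; apply P1, P2→P4, P5 and equate their P4, P5 entries.
Rows 1 and 3 agree on P2; apply P2→P4 and equate their P4 entries.
Rows 1 and 3 agree on P5; apply P5→P1 and equate their P1 entries.
Row 1 is now all distinguished symbols — the join is lossless.

Yes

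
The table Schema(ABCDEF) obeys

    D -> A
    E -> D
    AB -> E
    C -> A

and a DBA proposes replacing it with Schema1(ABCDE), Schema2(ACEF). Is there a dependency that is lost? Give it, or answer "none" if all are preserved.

D → A lies within Schema1.
E → D lies within Schema1.
AB → E lies within Schema1.
C → A lies within Schema1.
Every dependency is enforceable on the fragments, so the decomposition is dependency-preserving.

none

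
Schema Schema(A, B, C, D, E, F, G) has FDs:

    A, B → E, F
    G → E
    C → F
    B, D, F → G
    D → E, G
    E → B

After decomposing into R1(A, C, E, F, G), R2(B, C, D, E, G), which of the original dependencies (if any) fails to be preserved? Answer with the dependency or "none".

Check A, B → E, F: no single fragment contains all of {A, B, E, F}, and the restricted closure of {A, B} across the fragments never reaches {E, F}.
G → E is preserved.
C → F is preserved.
B, D, F → G is preserved.
D → E, G is preserved.
E → B is preserved.

A, B → E, F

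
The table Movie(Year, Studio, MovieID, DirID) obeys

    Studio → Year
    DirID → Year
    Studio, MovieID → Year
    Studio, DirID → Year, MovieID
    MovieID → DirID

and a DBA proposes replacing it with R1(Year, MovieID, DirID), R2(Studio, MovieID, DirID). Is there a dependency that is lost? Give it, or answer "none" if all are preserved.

Studio → Year

Check Studio → Year: no single fragment contains all of {Year, Studio}, and the restricted closure of {Studio} across the fragments never reaches {Year}.
DirID → Year is preserved.
Studio, MovieID → Year is preserved.
Studio, DirID → Year, MovieID is preserved.
MovieID → DirID is preserved.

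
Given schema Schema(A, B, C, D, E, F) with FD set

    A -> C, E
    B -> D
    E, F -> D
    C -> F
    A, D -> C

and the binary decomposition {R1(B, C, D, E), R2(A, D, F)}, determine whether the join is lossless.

Common attributes: R1 ∩ R2 = {D}.
No dependency enlarges {D}, so (D)⁺ = {D}.
The closure contains neither all of R1 = {B, C, D, E} nor all of R2 = {A, D, F}, so the common attributes are not a superkey of either fragment. The join is lossy.

No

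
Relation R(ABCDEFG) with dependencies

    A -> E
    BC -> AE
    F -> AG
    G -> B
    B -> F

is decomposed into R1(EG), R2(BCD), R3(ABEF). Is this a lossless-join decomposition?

No

Chase test. Columns are ABCDEFG; row i has aⱼ where attribute j ∈ Ri, else bᵢⱼ.
Initial tableau (one row per fragment):
  row 1: b11 b12 b13 b14 a5 b16 a7
  row 2: b21 a2 a3 a4 b25 b26 b27
  row 3: a1 a2 b33 b34 a5 a6 b37
Rows 2 and 3 agree on B; apply B→F and equate their F entries.
Rows 2 and 3 agree on F; apply F→AG and equate their AG entries.
Rows 2 and 3 agree on A; apply A→E and equate their E entries.
No row becomes fully distinguished — the join is lossy.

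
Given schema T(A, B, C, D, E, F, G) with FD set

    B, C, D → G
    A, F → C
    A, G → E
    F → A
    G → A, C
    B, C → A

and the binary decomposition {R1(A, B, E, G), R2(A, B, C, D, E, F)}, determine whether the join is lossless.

No

Common attributes: R1 ∩ R2 = {A, B, E}.
No dependency enlarges {A, B, E}, so (A, B, E)⁺ = {A, B, E}.
The closure contains neither all of R1 = {A, B, E, G} nor all of R2 = {A, B, C, D, E, F}, so the common attributes are not a superkey of either fragment. The join is lossy.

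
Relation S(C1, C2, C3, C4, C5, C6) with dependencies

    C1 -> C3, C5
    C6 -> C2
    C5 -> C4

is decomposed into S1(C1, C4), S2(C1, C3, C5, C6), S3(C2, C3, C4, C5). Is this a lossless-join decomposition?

Chase test. Columns are C1, C2, C3, C4, C5, C6; row i has aⱼ where attribute j ∈ Si, else bᵢⱼ.
Initial tableau (one row per fragment):
  row 1: a1 b12 b13 a4 b15 b16
  row 2: a1 b22 a3 b24 a5 a6
  row 3: b31 a2 a3 a4 a5 b36
Rows 1 and 2 agree on C1; apply C1→C3, C5 and equate their C3, C5 entries.
Rows 1 and 2 agree on C5; apply C5→C4 and equate their C4 entries.
No row becomes fully distinguished — the join is lossy.

No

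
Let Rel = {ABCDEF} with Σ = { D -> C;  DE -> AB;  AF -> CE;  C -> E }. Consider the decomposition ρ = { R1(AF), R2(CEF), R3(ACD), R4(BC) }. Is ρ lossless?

Chase test. Columns are ABCDEF; row i has aⱼ where attribute j ∈ Ri, else bᵢⱼ.
Initial tableau (one row per fragment):
  row 1: a1 b12 b13 b14 b15 a6
  row 2: b21 b22 a3 b24 a5 a6
  row 3: a1 b32 a3 a4 b35 b36
  row 4: b41 a2 a3 b44 b45 b46
Rows 2 and 3 agree on C; apply C→E and equate their E entries.
Rows 2 and 4 agree on C; apply C→E and equate their E entries.
No row becomes fully distinguished — the join is lossy.

No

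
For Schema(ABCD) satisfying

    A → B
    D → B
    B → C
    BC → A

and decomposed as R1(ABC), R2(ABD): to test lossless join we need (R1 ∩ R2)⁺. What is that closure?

ABC

R1 ∩ R2 = {AB}.
B → C applies, adding C
Closure: {ABC}.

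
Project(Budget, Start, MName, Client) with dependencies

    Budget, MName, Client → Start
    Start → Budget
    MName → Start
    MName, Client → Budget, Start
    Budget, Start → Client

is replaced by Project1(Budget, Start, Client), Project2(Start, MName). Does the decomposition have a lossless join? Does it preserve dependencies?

Lossless test: (Start)⁺ = {Budget, Start, Client}, which contains all of one fragment — lossless.
Dependency preservation: Budget, MName, Client → Start; MName, Client → Budget, Start are not contained in any single fragment, but the restricted closure of each left-hand side across the fragments still reaches the right-hand side; the remaining FDs each lie inside some fragment. All dependencies are preserved.

lossless and dependency-preserving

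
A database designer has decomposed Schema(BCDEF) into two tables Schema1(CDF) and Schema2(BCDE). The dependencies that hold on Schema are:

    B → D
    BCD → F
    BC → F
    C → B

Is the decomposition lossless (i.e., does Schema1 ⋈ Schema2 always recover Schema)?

Yes

Common attributes: Schema1 ∩ Schema2 = {CD}.
Closure of {CD}: C → B applies, adding B; BCD → F applies, adding F. So (CD)⁺ = {BCDF}.
This closure contains every attribute of Schema1, so Schema1 ∩ Schema2 → Schema1. The join is lossless.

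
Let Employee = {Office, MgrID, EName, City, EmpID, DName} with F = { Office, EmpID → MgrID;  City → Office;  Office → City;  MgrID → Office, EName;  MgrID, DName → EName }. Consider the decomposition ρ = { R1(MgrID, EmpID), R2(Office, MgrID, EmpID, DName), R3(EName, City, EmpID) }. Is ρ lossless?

No

Chase test. Columns are Office, MgrID, EName, City, EmpID, DName; row i has aⱼ where attribute j ∈ Ri, else bᵢⱼ.
Initial tableau (one row per fragment):
  row 1: b11 a2 b13 b14 a5 b16
  row 2: a1 a2 b23 b24 a5 a6
  row 3: b31 b32 a3 a4 a5 b36
Rows 1 and 2 agree on MgrID; apply MgrID→Office, EName and equate their Office, EName entries.
Rows 1 and 2 agree on Office; apply Office→City and equate their City entries.
No row becomes fully distinguished — the join is lossy.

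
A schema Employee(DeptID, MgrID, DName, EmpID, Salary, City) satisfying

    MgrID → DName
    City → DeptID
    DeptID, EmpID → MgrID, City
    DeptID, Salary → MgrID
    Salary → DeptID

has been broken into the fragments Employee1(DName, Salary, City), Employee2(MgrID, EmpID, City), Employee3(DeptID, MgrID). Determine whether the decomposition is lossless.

No

Chase test. Columns are DeptID, MgrID, DName, EmpID, Salary, City; row i has aⱼ where attribute j ∈ Employeei, else bᵢⱼ.
Initial tableau (one row per fragment):
  row 1: b11 b12 a3 b14 a5 a6
  row 2: b21 a2 b23 a4 b25 a6
  row 3: a1 a2 b33 b34 b35 b36
Rows 2 and 3 agree on MgrID; apply MgrID→DName and equate their DName entries.
Rows 1 and 2 agree on City; apply City→DeptID and equate their DeptID entries.
No row becomes fully distinguished — the join is lossy.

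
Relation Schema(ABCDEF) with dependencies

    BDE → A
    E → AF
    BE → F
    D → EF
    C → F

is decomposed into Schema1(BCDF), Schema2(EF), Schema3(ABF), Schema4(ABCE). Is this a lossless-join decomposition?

No

Chase test. Columns are ABCDEF; row i has aⱼ where attribute j ∈ Schemai, else bᵢⱼ.
Initial tableau (one row per fragment):
  row 1: b11 a2 a3 a4 b15 a6
  row 2: b21 b22 b23 b24 a5 a6
  row 3: a1 a2 b33 b34 b35 a6
  row 4: a1 a2 a3 b44 a5 b46
Rows 2 and 4 agree on E; apply E→AF and equate their AF entries.
No row becomes fully distinguished — the join is lossy.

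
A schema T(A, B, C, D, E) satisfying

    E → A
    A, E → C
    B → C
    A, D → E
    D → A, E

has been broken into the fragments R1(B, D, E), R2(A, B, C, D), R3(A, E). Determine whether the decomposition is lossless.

Yes

Chase test. Columns are A, B, C, D, E; row i has aⱼ where attribute j ∈ Ri, else bᵢⱼ.
Initial tableau (one row per fragment):
  row 1: b11 a2 b13 a4 a5
  row 2: a1 a2 a3 a4 b25
  row 3: a1 b32 b33 b34 a5
Rows 1 and 3 agree on E; apply E→A and equate their A entries.
Rows 1 and 3 agree on A, E; apply A, E→C and equate their C entries.
Rows 1 and 2 agree on B; apply B→C and equate their C entries.
Rows 1 and 2 agree on A, D; apply A, D→E and equate their E entries.
Row 1 is now all distinguished symbols — the join is lossless.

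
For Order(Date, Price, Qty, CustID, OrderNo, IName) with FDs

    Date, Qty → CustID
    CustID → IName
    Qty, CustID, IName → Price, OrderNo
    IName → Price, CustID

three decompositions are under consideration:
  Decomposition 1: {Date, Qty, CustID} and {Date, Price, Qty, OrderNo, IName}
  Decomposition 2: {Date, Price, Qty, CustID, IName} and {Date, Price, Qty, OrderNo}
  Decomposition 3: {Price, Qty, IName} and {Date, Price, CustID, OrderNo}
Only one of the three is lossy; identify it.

Decomposition 1: common = {Date, Qty}, closure = {Date, Price, Qty, CustID, OrderNo, IName} → lossless.
Decomposition 2: common = {Date, Price, Qty}, closure = {Date, Price, Qty, CustID, OrderNo, IName} → lossless.
Decomposition 3: common = {Price}, closure = {Price} → lossy.

Decomposition 3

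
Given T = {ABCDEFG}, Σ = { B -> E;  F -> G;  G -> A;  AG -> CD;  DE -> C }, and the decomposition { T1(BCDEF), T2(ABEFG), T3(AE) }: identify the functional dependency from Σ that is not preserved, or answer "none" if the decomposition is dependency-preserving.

Check AG → CD: no single fragment contains all of {ACDG}, and the restricted closure of {AG} across the fragments never reaches {CD}.
B → E is preserved.
F → G is preserved.
G → A is preserved.
DE → C is preserved.

AG -> CD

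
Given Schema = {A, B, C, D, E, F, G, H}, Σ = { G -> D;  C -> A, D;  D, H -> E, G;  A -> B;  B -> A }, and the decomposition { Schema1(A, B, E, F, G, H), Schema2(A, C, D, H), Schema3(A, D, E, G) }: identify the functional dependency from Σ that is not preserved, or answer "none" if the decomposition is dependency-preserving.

D, H -> E, G

Check D, H → E, G: no single fragment contains all of {D, E, G, H}, and the restricted closure of {D, H} across the fragments never reaches {E, G}.
G → D is preserved.
C → A, D is preserved.
A → B is preserved.
B → A is preserved.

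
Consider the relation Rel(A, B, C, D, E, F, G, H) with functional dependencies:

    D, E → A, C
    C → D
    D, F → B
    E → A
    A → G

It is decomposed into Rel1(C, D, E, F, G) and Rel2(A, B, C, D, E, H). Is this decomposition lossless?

No

Common attributes: Rel1 ∩ Rel2 = {C, D, E}.
Closure of {C, D, E}: D, E → A, C applies, adding A; A → G applies, adding G. So (C, D, E)⁺ = {A, C, D, E, G}.
The closure contains neither all of Rel1 = {C, D, E, F, G} nor all of Rel2 = {A, B, C, D, E, H}, so the common attributes are not a superkey of either fragment. The join is lossy.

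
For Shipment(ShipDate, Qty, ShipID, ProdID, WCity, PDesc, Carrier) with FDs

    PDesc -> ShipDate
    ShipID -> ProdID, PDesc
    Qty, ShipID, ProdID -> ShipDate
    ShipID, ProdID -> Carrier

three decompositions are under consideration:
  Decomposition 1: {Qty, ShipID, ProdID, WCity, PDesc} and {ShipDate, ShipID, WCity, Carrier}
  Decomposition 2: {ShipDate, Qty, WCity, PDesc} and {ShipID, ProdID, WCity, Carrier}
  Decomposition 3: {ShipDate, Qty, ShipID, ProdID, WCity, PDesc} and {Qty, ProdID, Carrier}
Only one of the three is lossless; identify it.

Decomposition 1: common = {ShipID, WCity}, closure = {ShipDate, ShipID, ProdID, WCity, PDesc, Carrier} → lossless.
Decomposition 2: common = {WCity}, closure = {WCity} → lossy.
Decomposition 3: common = {Qty, ProdID}, closure = {Qty, ProdID} → lossy.

Decomposition 1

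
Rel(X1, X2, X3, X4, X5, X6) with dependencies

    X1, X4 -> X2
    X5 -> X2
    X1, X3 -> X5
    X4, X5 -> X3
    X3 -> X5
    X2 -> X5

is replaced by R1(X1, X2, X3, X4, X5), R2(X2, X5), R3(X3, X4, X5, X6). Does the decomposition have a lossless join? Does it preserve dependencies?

lossy but dependency-preserving

Lossless test (chase): Rows 1 and 3 agree on X5; apply X5→X2 and equate their X2 entries. No row becomes fully distinguished — the join is lossy.
Dependency preservation: every FD's attributes lie within a single fragment, so each can be enforced locally — preserved.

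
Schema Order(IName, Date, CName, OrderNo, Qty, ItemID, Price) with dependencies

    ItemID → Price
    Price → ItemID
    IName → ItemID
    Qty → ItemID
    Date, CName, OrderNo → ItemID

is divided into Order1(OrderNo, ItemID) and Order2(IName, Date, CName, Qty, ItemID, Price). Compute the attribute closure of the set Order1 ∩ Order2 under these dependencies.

Order1 ∩ Order2 = {ItemID}.
ItemID → Price applies, adding Price
Closure: {ItemID, Price}.

ItemID, Price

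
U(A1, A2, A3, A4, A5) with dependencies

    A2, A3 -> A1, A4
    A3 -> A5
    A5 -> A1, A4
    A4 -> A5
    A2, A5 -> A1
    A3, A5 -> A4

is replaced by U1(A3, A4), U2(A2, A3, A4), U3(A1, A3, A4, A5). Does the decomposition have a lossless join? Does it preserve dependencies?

Lossless test (chase): Rows 1 and 2 agree on A3; apply A3→A5 and equate their A5 entries. Rows 1 and 3 agree on A3; apply A3→A5 and equate their A5 entries. Rows 1 and 2 agree on A5; apply A5→A1, A4 and equate their A1, A4 entries. Rows 1 and 3 agree on A5; apply A5→A1, A4 and equate their A1, A4 entries. Row 2 is now all distinguished symbols — the join is lossless.
Dependency preservation: A2, A3 → A1, A4; A2, A5 → A1 are not contained in any single fragment, but the restricted closure of each left-hand side across the fragments still reaches the right-hand side; the remaining FDs each lie inside some fragment. All dependencies are preserved.

lossless and dependency-preserving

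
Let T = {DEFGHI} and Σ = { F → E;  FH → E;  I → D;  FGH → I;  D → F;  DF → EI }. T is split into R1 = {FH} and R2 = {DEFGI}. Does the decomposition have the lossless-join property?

Common attributes: R1 ∩ R2 = {F}.
Closure of {F}: F → E applies, adding E. So (F)⁺ = {EF}.
The closure contains neither all of R1 = {FH} nor all of R2 = {DEFGI}, so the common attributes are not a superkey of either fragment. The join is lossy.

No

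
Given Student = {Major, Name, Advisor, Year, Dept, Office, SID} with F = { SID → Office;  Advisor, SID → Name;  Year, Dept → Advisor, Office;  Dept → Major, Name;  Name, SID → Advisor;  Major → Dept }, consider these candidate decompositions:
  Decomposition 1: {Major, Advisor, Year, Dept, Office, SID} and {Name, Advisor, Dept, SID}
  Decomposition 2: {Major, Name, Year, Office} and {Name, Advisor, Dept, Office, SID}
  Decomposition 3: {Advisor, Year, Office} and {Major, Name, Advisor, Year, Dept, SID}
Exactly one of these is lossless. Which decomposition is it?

Decomposition 1: common = {Advisor, Dept, SID}, closure = {Major, Name, Advisor, Dept, Office, SID} → lossless.
Decomposition 2: common = {Name, Office}, closure = {Name, Office} → lossy.
Decomposition 3: common = {Advisor, Year}, closure = {Advisor, Year} → lossy.

Decomposition 1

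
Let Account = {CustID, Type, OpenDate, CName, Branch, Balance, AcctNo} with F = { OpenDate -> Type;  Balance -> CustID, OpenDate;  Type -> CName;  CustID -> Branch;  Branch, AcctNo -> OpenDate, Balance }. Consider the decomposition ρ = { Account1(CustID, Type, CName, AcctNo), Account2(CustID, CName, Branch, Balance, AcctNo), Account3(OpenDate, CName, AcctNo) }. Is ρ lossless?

Chase test. Columns are CustID, Type, OpenDate, CName, Branch, Balance, AcctNo; row i has aⱼ where attribute j ∈ Accounti, else bᵢⱼ.
Initial tableau (one row per fragment):
  row 1: a1 a2 b13 a4 b15 b16 a7
  row 2: a1 b22 b23 a4 a5 a6 a7
  row 3: b31 b32 a3 a4 b35 b36 a7
Rows 1 and 2 agree on CustID; apply CustID→Branch and equate their Branch entries.
Rows 1 and 2 agree on Branch, AcctNo; apply Branch, AcctNo→OpenDate, Balance and equate their OpenDate, Balance entries.
Rows 1 and 2 agree on OpenDate; apply OpenDate→Type and equate their Type entries.
No row becomes fully distinguished — the join is lossy.

No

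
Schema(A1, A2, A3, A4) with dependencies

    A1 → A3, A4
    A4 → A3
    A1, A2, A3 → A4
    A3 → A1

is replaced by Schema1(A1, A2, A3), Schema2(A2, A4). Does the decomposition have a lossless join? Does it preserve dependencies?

Lossless test: (A2)⁺ = {A2}, which is a superkey of neither fragment — lossy.
Dependency preservation: the restricted closure of {A1} across the fragments never reaches {A3, A4}, so A1 → A3, A4 cannot be enforced without a join — not preserved.

lossy and not dependency-preserving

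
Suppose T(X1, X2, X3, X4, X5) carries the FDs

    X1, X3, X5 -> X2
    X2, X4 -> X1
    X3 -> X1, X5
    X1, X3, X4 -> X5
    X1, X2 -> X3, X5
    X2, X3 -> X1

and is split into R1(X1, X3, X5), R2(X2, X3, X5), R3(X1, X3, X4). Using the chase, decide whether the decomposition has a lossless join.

Chase test. Columns are X1, X2, X3, X4, X5; row i has aⱼ where attribute j ∈ Ri, else bᵢⱼ.
Initial tableau (one row per fragment):
  row 1: a1 b12 a3 b14 a5
  row 2: b21 a2 a3 b24 a5
  row 3: a1 b32 a3 a4 b35
Rows 1 and 2 agree on X3; apply X3→X1, X5 and equate their X1, X5 entries.
Rows 1 and 3 agree on X3; apply X3→X1, X5 and equate their X1, X5 entries.
Rows 1 and 2 agree on X1, X3, X5; apply X1, X3, X5→X2 and equate their X2 entries.
Rows 1 and 3 agree on X1, X3, X5; apply X1, X3, X5→X2 and equate their X2 entries.
Row 3 is now all distinguished symbols — the join is lossless.

Yes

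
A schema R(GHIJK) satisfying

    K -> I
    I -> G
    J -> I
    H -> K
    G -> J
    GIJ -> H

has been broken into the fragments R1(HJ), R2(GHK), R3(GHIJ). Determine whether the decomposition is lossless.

Chase test. Columns are GHIJK; row i has aⱼ where attribute j ∈ Ri, else bᵢⱼ.
Initial tableau (one row per fragment):
  row 1: b11 a2 b13 a4 b15
  row 2: a1 a2 b23 b24 a5
  row 3: a1 a2 a3 a4 b35
Rows 1 and 3 agree on J; apply J→I and equate their I entries.
Rows 1 and 2 agree on H; apply H→K and equate their K entries.
Rows 1 and 3 agree on H; apply H→K and equate their K entries.
Rows 2 and 3 agree on G; apply G→J and equate their J entries.
Rows 1 and 2 agree on K; apply K→I and equate their I entries.
Rows 1 and 2 agree on I; apply I→G and equate their G entries.
Row 1 is now all distinguished symbols — the join is lossless.

Yes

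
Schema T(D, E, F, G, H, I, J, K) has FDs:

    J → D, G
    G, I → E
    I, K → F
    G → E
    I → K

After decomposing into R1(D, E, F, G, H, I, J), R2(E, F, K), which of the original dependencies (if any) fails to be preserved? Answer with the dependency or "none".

Check I → K: no single fragment contains all of {I, K}, and the restricted closure of {I} across the fragments never reaches {K}.
J → D, G is preserved.
G, I → E is preserved.
I, K → F is preserved.
G → E is preserved.

I → K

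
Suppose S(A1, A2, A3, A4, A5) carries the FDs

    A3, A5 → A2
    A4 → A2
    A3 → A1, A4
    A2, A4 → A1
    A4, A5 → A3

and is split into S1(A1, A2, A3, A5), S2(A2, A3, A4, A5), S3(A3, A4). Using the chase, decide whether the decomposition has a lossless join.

Chase test. Columns are A1, A2, A3, A4, A5; row i has aⱼ where attribute j ∈ Si, else bᵢⱼ.
Initial tableau (one row per fragment):
  row 1: a1 a2 a3 b14 a5
  row 2: b21 a2 a3 a4 a5
  row 3: b31 b32 a3 a4 b35
Rows 2 and 3 agree on A4; apply A4→A2 and equate their A2 entries.
Rows 1 and 2 agree on A3; apply A3→A1, A4 and equate their A1, A4 entries.
Rows 1 and 3 agree on A3; apply A3→A1, A4 and equate their A1, A4 entries.
Row 1 is now all distinguished symbols — the join is lossless.

Yes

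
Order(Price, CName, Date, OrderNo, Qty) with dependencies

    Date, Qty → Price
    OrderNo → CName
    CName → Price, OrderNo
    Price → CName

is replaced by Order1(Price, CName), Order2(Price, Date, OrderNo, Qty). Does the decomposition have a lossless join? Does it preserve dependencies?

lossless and dependency-preserving

Lossless test: (Price)⁺ = {Price, CName, OrderNo}, which contains all of one fragment — lossless.
Dependency preservation: OrderNo → CName; CName → Price, OrderNo are not contained in any single fragment, but the restricted closure of each left-hand side across the fragments still reaches the right-hand side; the remaining FDs each lie inside some fragment. All dependencies are preserved.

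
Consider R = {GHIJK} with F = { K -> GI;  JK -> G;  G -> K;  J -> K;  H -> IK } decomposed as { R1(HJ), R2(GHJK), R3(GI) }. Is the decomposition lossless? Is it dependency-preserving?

lossless and dependency-preserving

Lossless test (chase): Rows 2 and 3 agree on G; apply G→K and equate their K entries. Rows 1 and 2 agree on J; apply J→K and equate their K entries. Rows 1 and 2 agree on H; apply H→IK and equate their IK entries. Rows 1 and 2 agree on K; apply K→GI and equate their GI entries. Rows 1 and 3 agree on K; apply K→GI and equate their GI entries. Row 1 is now all distinguished symbols — the join is lossless.
Dependency preservation: K → GI; H → IK are not contained in any single fragment, but the restricted closure of each left-hand side across the fragments still reaches the right-hand side; the remaining FDs each lie inside some fragment. All dependencies are preserved.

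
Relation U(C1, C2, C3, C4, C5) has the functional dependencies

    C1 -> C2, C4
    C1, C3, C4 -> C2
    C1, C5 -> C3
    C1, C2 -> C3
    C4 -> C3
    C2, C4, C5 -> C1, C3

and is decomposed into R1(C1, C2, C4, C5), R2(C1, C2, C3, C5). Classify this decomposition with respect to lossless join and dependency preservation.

lossless but not dependency-preserving

Lossless test: (C1, C2, C5)⁺ = {C1, C2, C3, C4, C5}, which contains all of one fragment — lossless.
Dependency preservation: the restricted closure of {C4} across the fragments never reaches {C3}, so C4 → C3 cannot be enforced without a join — not preserved.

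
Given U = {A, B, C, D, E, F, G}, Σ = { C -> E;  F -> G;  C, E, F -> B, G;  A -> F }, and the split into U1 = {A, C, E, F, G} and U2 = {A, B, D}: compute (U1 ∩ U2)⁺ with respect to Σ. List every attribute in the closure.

A, F, G

U1 ∩ U2 = {A}.
A → F applies, adding F
F → G applies, adding G
Closure: {A, F, G}.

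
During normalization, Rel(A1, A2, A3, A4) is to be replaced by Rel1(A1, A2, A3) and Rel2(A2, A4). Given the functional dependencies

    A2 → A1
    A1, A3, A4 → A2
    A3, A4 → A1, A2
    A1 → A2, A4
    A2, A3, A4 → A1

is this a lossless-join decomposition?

Common attributes: Rel1 ∩ Rel2 = {A2}.
Closure of {A2}: A2 → A1 applies, adding A1; A1 → A2, A4 applies, adding A4. So (A2)⁺ = {A1, A2, A4}.
This closure contains every attribute of Rel2, so Rel1 ∩ Rel2 → Rel2. The join is lossless.

Yes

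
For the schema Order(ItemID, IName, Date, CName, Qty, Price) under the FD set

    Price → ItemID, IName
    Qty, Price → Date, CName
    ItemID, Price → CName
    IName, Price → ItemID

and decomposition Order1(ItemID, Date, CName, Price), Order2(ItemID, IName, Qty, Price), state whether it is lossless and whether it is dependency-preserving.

Lossless test: (ItemID, Price)⁺ = {ItemID, IName, CName, Price}, which is a superkey of neither fragment — lossy.
Dependency preservation: the restricted closure of {Qty, Price} across the fragments never reaches {Date, CName}, so Qty, Price → Date, CName cannot be enforced without a join — not preserved.

lossy and not dependency-preserving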